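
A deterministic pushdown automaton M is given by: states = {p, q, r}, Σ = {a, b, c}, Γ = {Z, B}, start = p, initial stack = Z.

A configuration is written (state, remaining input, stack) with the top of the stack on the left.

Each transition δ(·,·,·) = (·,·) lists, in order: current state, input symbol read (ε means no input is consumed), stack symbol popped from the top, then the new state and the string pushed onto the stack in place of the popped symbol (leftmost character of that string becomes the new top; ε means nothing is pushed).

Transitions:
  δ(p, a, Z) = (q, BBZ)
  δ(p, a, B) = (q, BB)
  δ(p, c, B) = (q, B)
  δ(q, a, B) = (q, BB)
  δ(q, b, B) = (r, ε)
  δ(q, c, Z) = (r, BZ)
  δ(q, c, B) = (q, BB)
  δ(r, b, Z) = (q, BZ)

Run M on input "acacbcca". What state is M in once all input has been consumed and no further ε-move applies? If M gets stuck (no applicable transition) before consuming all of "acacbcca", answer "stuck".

stuck

(p, acacbcca, Z) ⊢ (q, cacbcca, BBZ) ⊢ (q, acbcca, BBBZ) ⊢ (q, cbcca, BBBBZ) ⊢ (q, bcca, BBBBBZ) ⊢ (r, cca, BBBBZ)
No transition for (r, c, top B); M blocks with input cca remaining.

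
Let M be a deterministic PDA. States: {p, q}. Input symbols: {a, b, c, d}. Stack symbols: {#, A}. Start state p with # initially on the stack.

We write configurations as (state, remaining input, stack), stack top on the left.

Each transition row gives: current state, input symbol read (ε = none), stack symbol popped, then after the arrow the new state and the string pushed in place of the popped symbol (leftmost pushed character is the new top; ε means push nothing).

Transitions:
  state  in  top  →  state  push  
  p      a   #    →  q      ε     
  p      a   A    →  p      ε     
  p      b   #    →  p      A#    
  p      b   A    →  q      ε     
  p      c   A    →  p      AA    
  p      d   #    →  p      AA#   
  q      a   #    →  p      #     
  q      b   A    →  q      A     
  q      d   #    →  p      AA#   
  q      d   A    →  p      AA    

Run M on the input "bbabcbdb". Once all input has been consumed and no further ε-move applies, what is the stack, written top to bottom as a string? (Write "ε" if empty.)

A#

(p, bbabcbdb, #)
  read b, top #: go to p, push A# → (p, babcbdb, A#)
  read b, top A: go to q, push ε → (q, abcbdb, #)
  read a, top #: go to p, push # → (p, bcbdb, #)
  read b, top #: go to p, push A# → (p, cbdb, A#)
  read c, top A: go to p, push AA → (p, bdb, AA#)
  read b, top A: go to q, push ε → (q, db, A#)
  read d, top A: go to p, push AA → (p, b, AA#)
  read b, top A: go to q, push ε → (q, ε, A#)
All input consumed in state q with stack A#.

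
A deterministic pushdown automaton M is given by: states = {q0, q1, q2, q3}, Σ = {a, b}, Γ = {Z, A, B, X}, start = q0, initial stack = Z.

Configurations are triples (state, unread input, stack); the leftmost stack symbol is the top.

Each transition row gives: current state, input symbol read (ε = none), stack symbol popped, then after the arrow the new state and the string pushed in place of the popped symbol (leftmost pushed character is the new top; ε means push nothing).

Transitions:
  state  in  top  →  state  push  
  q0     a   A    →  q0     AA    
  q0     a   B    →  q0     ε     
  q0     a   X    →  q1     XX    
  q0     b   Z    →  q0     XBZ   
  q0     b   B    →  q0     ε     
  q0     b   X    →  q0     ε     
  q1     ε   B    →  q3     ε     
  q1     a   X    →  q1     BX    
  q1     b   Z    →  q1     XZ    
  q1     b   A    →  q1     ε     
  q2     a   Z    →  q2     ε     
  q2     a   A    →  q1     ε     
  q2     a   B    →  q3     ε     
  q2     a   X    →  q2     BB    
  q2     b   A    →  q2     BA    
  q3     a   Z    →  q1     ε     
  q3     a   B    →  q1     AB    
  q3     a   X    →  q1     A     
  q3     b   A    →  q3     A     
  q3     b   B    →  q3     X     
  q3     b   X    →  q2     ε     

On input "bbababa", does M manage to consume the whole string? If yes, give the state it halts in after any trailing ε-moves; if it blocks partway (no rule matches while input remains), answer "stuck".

(q0, bbababa, Z)
  read b, top Z: go to q0, push XBZ → (q0, bababa, XBZ)
  read b, top X: go to q0, push ε → (q0, ababa, BZ)
  read a, top B: go to q0, push ε → (q0, baba, Z)
  read b, top Z: go to q0, push XBZ → (q0, aba, XBZ)
  read a, top X: go to q1, push XX → (q1, ba, XXBZ)
No transition for (q1, b, top X); M blocks with input ba remaining.

stuck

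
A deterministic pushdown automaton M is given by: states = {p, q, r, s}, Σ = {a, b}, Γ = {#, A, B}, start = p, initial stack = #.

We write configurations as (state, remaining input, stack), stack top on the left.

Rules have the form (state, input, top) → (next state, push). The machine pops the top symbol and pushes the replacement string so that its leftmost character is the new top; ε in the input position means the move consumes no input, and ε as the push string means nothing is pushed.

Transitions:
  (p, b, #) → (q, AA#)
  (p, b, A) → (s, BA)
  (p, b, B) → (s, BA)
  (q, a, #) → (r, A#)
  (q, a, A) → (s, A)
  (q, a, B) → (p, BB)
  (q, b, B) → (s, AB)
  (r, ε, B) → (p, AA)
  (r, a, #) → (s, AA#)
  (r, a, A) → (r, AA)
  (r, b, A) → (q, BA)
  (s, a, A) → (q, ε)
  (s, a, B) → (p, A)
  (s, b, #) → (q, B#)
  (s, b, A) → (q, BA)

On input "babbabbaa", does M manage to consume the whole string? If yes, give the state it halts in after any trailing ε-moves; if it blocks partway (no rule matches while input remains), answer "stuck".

(p, babbabbaa, #)
  read b, top #: go to q, push AA# → (q, abbabbaa, AA#)
  read a, top A: go to s, push A → (s, bbabbaa, AA#)
  read b, top A: go to q, push BA → (q, babbaa, BAA#)
  read b, top B: go to s, push AB → (s, abbaa, ABAA#)
  read a, top A: go to q, push ε → (q, bbaa, BAA#)
  read b, top B: go to s, push AB → (s, baa, ABAA#)
  read b, top A: go to q, push BA → (q, aa, BABAA#)
  read a, top B: go to p, push BB → (p, a, BBABAA#)
No transition for (p, a, top B); M blocks with input a remaining.

stuck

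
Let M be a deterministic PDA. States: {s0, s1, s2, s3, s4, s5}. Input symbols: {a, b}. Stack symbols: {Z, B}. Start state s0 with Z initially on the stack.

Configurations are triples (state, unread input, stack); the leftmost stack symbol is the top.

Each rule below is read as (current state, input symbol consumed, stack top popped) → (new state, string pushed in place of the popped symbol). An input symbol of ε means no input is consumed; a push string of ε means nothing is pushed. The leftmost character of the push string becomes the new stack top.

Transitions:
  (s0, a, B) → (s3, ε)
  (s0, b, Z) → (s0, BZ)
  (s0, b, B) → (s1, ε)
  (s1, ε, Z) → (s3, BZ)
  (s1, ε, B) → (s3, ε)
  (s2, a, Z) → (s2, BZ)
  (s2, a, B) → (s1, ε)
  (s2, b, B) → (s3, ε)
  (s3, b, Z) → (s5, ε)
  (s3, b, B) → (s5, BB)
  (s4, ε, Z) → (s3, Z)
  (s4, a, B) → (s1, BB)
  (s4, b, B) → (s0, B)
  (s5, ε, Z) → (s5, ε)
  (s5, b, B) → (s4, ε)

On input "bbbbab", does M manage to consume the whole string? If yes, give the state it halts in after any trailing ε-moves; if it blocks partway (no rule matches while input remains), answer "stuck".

s5

(s0, bbbbab, Z) ⊢ (s0, bbbab, BZ) ⊢ (s1, bbab, Z) ⊢ (s3, bbab, BZ) ⊢ (s5, bab, BBZ) ⊢ (s4, ab, BZ) ⊢ (s1, b, BBZ) ⊢ (s3, b, BZ) ⊢ (s5, ε, BBZ)
All input consumed; M is in state s5.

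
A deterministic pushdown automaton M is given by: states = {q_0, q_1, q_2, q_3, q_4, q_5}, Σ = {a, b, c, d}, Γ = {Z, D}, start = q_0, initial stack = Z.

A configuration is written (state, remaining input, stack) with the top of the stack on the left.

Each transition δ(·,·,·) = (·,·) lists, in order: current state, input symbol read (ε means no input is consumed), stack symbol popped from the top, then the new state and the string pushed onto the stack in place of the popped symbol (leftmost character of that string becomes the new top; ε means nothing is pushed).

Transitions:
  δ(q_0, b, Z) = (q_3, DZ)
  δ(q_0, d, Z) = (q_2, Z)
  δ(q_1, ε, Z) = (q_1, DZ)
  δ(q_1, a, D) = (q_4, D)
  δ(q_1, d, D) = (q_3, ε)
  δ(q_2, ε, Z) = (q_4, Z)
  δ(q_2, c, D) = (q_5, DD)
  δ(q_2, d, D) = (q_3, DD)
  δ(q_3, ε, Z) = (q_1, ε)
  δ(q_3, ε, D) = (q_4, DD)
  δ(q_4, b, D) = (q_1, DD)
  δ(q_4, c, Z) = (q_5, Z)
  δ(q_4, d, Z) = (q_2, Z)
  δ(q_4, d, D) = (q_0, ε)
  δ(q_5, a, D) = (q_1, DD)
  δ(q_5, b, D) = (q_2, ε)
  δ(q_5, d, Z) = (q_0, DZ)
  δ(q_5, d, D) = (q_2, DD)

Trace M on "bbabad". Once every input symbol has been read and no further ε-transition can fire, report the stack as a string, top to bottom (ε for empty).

DDDZ

(q_0, bbabad, Z)
  read b, top Z: go to q_3, push DZ → (q_3, babad, DZ)
  ε-move, top D: go to q_4, push DD → (q_4, babad, DDZ)
  read b, top D: go to q_1, push DD → (q_1, abad, DDDZ)
  read a, top D: go to q_4, push D → (q_4, bad, DDDZ)
  read b, top D: go to q_1, push DD → (q_1, ad, DDDDZ)
  read a, top D: go to q_4, push D → (q_4, d, DDDDZ)
  read d, top D: go to q_0, push ε → (q_0, ε, DDDZ)
All input consumed in state q_0 with stack DDDZ.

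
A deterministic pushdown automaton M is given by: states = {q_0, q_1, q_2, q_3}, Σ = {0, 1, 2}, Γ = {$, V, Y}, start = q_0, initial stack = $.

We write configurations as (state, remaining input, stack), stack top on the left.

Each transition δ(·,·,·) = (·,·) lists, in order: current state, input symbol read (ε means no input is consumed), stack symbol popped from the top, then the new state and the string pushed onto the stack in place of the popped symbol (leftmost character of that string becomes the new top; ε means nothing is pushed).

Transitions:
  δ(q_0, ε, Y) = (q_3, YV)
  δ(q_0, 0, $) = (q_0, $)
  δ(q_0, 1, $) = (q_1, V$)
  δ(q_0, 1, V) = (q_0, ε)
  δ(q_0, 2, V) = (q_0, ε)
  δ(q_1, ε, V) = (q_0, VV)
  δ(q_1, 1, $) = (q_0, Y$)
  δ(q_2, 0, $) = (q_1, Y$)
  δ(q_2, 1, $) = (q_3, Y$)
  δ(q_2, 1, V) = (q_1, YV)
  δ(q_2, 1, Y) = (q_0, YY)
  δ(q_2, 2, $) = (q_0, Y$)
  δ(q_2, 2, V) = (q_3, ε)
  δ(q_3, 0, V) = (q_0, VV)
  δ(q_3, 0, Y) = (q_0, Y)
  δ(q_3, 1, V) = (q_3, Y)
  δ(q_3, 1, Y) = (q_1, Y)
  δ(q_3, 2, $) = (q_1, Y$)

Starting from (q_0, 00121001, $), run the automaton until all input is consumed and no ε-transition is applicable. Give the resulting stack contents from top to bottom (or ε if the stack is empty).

(q_0, 00121001, $)
  read 0, top $: go to q_0, push $ → (q_0, 0121001, $)
  read 0, top $: go to q_0, push $ → (q_0, 121001, $)
  read 1, top $: go to q_1, push V$ → (q_1, 21001, V$)
  ε-move, top V: go to q_0, push VV → (q_0, 21001, VV$)
  read 2, top V: go to q_0, push ε → (q_0, 1001, V$)
  read 1, top V: go to q_0, push ε → (q_0, 001, $)
  read 0, top $: go to q_0, push $ → (q_0, 01, $)
  read 0, top $: go to q_0, push $ → (q_0, 1, $)
  read 1, top $: go to q_1, push V$ → (q_1, ε, V$)
  ε-move, top V: go to q_0, push VV → (q_0, ε, VV$)
All input consumed in state q_0 with stack VV$.

VV$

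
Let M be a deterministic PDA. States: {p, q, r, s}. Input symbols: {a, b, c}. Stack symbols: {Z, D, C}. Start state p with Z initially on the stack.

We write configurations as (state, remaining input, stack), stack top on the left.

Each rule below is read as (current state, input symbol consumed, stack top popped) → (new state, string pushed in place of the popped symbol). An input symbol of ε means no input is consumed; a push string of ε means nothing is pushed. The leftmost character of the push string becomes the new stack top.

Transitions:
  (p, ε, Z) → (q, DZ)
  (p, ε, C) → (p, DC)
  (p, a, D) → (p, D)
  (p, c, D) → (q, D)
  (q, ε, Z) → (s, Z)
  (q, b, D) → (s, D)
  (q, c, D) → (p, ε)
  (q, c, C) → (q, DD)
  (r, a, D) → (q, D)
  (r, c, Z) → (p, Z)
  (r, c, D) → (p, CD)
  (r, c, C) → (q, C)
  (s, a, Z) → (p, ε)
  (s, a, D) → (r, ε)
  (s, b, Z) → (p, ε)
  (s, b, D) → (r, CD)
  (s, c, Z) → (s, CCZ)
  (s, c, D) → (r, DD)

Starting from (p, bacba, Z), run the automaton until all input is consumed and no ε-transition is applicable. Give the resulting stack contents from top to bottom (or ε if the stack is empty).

Z

(p, bacba, Z)
  ε-move, top Z: go to q, push DZ → (q, bacba, DZ)
  read b, top D: go to s, push D → (s, acba, DZ)
  read a, top D: go to r, push ε → (r, cba, Z)
  read c, top Z: go to p, push Z → (p, ba, Z)
  ε-move, top Z: go to q, push DZ → (q, ba, DZ)
  read b, top D: go to s, push D → (s, a, DZ)
  read a, top D: go to r, push ε → (r, ε, Z)
All input consumed in state r with stack Z.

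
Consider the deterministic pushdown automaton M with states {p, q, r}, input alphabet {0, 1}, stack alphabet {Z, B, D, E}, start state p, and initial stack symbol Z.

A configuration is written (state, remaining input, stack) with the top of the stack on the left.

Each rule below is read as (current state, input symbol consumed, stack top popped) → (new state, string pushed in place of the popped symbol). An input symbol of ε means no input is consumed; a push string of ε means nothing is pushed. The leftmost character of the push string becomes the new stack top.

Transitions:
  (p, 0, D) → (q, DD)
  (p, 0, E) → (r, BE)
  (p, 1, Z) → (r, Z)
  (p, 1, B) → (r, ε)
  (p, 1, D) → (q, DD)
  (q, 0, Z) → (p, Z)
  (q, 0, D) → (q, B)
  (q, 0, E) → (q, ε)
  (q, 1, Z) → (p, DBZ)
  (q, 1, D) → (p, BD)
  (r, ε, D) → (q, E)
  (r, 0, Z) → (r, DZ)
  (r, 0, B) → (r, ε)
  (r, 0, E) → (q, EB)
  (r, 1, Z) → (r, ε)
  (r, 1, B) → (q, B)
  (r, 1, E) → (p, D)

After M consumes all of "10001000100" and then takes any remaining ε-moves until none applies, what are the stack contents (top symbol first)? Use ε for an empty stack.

(p, 10001000100, Z)
  read 1, top Z: go to r, push Z → (r, 0001000100, Z)
  read 0, top Z: go to r, push DZ → (r, 001000100, DZ)
  ε-move, top D: go to q, push E → (q, 001000100, EZ)
  read 0, top E: go to q, push ε → (q, 01000100, Z)
  read 0, top Z: go to p, push Z → (p, 1000100, Z)
  read 1, top Z: go to r, push Z → (r, 000100, Z)
  read 0, top Z: go to r, push DZ → (r, 00100, DZ)
  ε-move, top D: go to q, push E → (q, 00100, EZ)
  read 0, top E: go to q, push ε → (q, 0100, Z)
  read 0, top Z: go to p, push Z → (p, 100, Z)
  read 1, top Z: go to r, push Z → (r, 00, Z)
  read 0, top Z: go to r, push DZ → (r, 0, DZ)
  ε-move, top D: go to q, push E → (q, 0, EZ)
  read 0, top E: go to q, push ε → (q, ε, Z)
All input consumed in state q with stack Z.

Z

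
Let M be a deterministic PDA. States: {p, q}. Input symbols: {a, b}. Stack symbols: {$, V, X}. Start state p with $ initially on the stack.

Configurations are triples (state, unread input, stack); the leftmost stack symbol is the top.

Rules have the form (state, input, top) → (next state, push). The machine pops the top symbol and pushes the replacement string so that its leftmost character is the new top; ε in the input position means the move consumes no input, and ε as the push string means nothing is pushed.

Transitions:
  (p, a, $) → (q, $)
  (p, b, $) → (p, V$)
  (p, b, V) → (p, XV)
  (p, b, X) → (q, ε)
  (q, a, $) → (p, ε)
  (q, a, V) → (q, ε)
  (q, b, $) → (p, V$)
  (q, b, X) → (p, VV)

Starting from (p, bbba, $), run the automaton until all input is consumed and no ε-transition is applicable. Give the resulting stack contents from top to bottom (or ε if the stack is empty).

$

(p, bbba, $) ⊢ (p, bba, V$) ⊢ (p, ba, XV$) ⊢ (q, a, V$) ⊢ (q, ε, $)
All input consumed in state q with stack $.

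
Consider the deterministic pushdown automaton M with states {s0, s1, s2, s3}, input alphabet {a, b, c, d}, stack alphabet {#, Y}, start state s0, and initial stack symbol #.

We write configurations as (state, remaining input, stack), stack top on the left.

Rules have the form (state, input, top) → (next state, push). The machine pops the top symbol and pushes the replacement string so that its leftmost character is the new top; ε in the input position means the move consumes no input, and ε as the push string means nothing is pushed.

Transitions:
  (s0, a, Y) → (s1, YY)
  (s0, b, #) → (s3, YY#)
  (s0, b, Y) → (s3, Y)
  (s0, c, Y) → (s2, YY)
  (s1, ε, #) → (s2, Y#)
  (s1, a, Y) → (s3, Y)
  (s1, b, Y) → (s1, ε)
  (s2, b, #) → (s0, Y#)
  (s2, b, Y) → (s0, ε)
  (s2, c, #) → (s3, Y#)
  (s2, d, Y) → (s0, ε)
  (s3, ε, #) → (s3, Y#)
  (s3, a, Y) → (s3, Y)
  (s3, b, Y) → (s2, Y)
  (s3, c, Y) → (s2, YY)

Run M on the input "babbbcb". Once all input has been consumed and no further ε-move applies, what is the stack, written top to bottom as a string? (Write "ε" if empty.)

(s0, babbbcb, #)
  read b, top #: go to s3, push YY# → (s3, abbbcb, YY#)
  read a, top Y: go to s3, push Y → (s3, bbbcb, YY#)
  read b, top Y: go to s2, push Y → (s2, bbcb, YY#)
  read b, top Y: go to s0, push ε → (s0, bcb, Y#)
  read b, top Y: go to s3, push Y → (s3, cb, Y#)
  read c, top Y: go to s2, push YY → (s2, b, YY#)
  read b, top Y: go to s0, push ε → (s0, ε, Y#)
All input consumed in state s0 with stack Y#.

Y#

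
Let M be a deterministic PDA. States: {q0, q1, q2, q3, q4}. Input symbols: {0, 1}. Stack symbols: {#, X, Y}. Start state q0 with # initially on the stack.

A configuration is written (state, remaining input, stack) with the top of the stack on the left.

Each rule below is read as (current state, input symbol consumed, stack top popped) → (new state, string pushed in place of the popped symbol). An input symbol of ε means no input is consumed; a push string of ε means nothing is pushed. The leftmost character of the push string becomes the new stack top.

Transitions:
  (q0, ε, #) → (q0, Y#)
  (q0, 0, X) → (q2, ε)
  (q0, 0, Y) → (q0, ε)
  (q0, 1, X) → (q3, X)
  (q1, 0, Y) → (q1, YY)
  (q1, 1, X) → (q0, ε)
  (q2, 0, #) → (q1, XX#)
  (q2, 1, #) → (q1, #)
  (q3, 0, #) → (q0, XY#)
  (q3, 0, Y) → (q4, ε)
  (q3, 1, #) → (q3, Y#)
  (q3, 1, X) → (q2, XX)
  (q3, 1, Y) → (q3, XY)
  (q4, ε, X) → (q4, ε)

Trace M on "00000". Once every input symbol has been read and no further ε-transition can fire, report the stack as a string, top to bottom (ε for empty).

Y#

(q0, 00000, #)
  ε-move, top #: go to q0, push Y# → (q0, 00000, Y#)
  read 0, top Y: go to q0, push ε → (q0, 0000, #)
  ε-move, top #: go to q0, push Y# → (q0, 0000, Y#)
  read 0, top Y: go to q0, push ε → (q0, 000, #)
  ε-move, top #: go to q0, push Y# → (q0, 000, Y#)
  read 0, top Y: go to q0, push ε → (q0, 00, #)
  ε-move, top #: go to q0, push Y# → (q0, 00, Y#)
  read 0, top Y: go to q0, push ε → (q0, 0, #)
  ε-move, top #: go to q0, push Y# → (q0, 0, Y#)
  read 0, top Y: go to q0, push ε → (q0, ε, #)
  ε-move, top #: go to q0, push Y# → (q0, ε, Y#)
All input consumed in state q0 with stack Y#.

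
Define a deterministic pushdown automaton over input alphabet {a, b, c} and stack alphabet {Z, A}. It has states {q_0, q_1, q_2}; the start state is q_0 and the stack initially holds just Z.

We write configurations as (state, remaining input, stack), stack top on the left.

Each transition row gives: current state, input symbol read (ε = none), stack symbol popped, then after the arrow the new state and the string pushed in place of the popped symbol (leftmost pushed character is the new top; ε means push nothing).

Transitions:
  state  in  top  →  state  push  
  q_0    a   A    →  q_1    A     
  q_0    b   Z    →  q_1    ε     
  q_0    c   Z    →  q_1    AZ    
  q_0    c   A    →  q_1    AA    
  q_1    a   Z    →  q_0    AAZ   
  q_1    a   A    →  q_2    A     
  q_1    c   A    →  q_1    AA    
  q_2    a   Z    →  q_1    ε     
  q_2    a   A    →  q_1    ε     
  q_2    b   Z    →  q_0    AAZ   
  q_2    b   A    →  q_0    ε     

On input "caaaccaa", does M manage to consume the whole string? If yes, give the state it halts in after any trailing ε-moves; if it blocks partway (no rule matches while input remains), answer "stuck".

q_1

(q_0, caaaccaa, Z) ⊢ (q_1, aaaccaa, AZ) ⊢ (q_2, aaccaa, AZ) ⊢ (q_1, accaa, Z) ⊢ (q_0, ccaa, AAZ) ⊢ (q_1, caa, AAAZ) ⊢ (q_1, aa, AAAAZ) ⊢ (q_2, a, AAAAZ) ⊢ (q_1, ε, AAAZ)
All input consumed; M is in state q_1.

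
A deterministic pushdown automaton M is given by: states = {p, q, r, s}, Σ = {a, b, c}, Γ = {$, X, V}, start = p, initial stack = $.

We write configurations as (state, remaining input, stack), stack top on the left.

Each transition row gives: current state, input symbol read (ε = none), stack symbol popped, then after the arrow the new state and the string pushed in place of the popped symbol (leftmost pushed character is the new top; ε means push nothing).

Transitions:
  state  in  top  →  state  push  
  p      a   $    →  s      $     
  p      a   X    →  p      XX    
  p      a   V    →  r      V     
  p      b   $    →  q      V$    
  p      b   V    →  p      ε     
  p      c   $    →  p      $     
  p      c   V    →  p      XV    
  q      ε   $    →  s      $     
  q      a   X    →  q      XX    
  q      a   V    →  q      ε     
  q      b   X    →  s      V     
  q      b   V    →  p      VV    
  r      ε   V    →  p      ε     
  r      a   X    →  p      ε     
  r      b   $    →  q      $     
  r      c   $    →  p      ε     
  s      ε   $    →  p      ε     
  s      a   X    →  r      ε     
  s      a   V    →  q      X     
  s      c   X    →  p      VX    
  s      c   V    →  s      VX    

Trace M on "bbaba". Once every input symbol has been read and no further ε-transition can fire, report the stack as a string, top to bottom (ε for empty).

(p, bbaba, $) ⊢ (q, baba, V$) ⊢ (p, aba, VV$) ⊢ (r, ba, VV$) ⊢ (p, ba, V$) ⊢ (p, a, $) ⊢ (s, ε, $) ⊢ (p, ε, ε)
All input consumed in state p with stack ε.

ε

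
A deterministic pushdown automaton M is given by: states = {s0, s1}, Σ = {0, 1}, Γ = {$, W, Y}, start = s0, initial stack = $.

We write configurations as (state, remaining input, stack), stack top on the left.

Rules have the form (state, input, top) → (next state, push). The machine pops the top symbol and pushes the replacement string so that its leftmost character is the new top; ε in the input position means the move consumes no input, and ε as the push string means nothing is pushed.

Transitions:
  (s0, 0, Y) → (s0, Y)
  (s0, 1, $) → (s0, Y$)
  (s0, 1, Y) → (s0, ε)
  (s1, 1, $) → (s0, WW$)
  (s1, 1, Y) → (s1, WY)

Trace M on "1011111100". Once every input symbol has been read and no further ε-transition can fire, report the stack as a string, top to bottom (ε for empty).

Y$

(s0, 1011111100, $) ⊢ (s0, 011111100, Y$) ⊢ (s0, 11111100, Y$) ⊢ (s0, 1111100, $) ⊢ (s0, 111100, Y$) ⊢ (s0, 11100, $) ⊢ (s0, 1100, Y$) ⊢ (s0, 100, $) ⊢ (s0, 00, Y$) ⊢ (s0, 0, Y$) ⊢ (s0, ε, Y$)
All input consumed in state s0 with stack Y$.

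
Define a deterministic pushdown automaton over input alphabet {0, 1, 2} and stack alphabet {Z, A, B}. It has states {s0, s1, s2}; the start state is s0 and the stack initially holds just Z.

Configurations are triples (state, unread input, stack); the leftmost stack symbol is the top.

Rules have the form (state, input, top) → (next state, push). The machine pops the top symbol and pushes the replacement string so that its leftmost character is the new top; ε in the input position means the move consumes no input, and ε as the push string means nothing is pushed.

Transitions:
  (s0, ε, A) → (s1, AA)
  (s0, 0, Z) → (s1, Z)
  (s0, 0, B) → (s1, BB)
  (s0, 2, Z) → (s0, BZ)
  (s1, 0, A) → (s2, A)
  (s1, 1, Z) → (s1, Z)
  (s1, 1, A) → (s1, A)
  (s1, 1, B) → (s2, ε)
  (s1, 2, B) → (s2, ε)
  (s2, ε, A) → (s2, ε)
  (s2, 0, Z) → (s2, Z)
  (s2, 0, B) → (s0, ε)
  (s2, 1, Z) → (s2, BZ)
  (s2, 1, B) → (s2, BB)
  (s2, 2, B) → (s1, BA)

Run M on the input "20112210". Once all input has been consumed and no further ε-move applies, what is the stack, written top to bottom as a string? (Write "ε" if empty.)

BZ

(s0, 20112210, Z) ⊢ (s0, 0112210, BZ) ⊢ (s1, 112210, BBZ) ⊢ (s2, 12210, BZ) ⊢ (s2, 2210, BBZ) ⊢ (s1, 210, BABZ) ⊢ (s2, 10, ABZ) ⊢ (s2, 10, BZ) ⊢ (s2, 0, BBZ) ⊢ (s0, ε, BZ)
All input consumed in state s0 with stack BZ.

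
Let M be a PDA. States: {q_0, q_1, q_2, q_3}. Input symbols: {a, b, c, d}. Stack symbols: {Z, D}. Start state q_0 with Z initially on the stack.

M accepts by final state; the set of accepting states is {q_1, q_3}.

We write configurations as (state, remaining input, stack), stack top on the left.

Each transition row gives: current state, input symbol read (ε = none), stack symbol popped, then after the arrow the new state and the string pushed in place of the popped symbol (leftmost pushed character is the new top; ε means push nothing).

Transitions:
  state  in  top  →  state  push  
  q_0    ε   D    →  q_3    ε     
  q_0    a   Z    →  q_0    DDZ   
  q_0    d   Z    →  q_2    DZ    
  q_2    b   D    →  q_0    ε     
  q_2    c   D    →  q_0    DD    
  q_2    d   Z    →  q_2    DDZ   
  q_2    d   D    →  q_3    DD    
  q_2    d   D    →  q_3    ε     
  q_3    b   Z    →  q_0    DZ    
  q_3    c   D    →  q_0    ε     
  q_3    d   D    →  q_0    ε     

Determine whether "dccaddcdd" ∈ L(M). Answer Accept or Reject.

No computation consumes all input and reaches a final state.

Reject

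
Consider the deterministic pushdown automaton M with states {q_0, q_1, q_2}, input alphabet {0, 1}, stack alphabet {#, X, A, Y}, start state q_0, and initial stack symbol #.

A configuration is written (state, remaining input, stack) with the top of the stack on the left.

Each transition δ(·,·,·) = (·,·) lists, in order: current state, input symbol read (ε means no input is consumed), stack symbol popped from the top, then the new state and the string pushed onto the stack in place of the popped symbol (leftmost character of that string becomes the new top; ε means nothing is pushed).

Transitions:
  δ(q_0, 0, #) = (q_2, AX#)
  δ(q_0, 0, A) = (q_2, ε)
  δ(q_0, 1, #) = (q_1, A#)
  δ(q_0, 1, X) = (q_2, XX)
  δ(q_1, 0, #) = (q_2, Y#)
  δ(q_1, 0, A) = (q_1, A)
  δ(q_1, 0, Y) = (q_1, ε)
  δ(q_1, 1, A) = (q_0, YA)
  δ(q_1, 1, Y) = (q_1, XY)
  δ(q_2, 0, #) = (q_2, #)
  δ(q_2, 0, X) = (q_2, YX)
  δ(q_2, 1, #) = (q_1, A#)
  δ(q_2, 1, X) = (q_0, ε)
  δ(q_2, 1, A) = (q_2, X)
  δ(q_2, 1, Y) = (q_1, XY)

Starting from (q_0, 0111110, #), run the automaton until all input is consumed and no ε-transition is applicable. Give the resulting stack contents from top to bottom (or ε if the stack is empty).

(q_0, 0111110, #)
  read 0, top #: go to q_2, push AX# → (q_2, 111110, AX#)
  read 1, top A: go to q_2, push X → (q_2, 11110, XX#)
  read 1, top X: go to q_0, push ε → (q_0, 1110, X#)
  read 1, top X: go to q_2, push XX → (q_2, 110, XX#)
  read 1, top X: go to q_0, push ε → (q_0, 10, X#)
  read 1, top X: go to q_2, push XX → (q_2, 0, XX#)
  read 0, top X: go to q_2, push YX → (q_2, ε, YXX#)
All input consumed in state q_2 with stack YXX#.

YXX#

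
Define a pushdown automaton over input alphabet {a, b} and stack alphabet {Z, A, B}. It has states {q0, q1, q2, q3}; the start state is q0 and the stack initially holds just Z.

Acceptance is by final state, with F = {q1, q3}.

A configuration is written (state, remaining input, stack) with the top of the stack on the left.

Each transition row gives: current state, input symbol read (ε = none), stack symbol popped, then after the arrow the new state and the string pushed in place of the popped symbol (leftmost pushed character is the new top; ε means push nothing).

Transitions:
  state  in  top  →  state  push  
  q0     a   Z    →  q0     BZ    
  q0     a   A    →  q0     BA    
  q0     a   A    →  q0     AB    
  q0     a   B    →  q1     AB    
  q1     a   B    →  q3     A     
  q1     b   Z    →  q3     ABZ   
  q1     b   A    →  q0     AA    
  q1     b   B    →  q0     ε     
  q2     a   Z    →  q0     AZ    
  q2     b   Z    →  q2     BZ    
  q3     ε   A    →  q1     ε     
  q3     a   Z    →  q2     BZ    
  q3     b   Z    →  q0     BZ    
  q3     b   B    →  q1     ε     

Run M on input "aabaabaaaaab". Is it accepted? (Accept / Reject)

Reject

No computation consumes all input and reaches a final state.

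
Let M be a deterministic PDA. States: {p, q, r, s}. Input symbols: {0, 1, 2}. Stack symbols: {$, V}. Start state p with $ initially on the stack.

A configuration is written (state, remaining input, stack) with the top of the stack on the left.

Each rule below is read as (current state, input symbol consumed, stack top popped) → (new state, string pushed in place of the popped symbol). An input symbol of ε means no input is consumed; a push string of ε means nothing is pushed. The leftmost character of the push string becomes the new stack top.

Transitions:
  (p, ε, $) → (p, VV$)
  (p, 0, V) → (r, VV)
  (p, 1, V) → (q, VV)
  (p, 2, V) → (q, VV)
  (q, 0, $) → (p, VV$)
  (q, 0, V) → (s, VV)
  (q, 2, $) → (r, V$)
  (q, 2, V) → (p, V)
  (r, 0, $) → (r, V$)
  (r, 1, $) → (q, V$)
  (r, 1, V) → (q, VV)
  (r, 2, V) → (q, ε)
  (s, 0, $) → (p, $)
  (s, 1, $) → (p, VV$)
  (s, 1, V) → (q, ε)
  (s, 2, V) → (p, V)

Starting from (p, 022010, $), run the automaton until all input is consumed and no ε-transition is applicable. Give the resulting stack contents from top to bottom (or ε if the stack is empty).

(p, 022010, $) ⊢ (p, 022010, VV$) ⊢ (r, 22010, VVV$) ⊢ (q, 2010, VV$) ⊢ (p, 010, VV$) ⊢ (r, 10, VVV$) ⊢ (q, 0, VVVV$) ⊢ (s, ε, VVVVV$)
All input consumed in state s with stack VVVVV$.

VVVVV$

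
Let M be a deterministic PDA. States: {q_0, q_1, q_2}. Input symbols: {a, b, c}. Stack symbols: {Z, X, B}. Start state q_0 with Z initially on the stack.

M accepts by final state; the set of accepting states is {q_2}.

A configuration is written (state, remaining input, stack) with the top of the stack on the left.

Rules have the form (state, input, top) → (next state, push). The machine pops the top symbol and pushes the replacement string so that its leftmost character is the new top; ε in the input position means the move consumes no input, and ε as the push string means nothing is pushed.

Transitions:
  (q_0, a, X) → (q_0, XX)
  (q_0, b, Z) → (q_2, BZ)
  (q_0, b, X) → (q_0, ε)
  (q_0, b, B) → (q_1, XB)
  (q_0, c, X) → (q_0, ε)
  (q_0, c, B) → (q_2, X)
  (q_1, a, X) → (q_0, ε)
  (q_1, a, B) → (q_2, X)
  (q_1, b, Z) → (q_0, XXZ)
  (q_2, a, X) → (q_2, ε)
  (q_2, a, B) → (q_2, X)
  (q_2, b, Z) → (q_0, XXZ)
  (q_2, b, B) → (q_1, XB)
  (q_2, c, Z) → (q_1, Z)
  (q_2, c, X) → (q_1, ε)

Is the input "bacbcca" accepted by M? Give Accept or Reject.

Reject

(q_0, bacbcca, Z)
  read b, top Z: go to q_2, push BZ → (q_2, acbcca, BZ)
  read a, top B: go to q_2, push X → (q_2, cbcca, XZ)
  read c, top X: go to q_1, push ε → (q_1, bcca, Z)
  read b, top Z: go to q_0, push XXZ → (q_0, cca, XXZ)
  read c, top X: go to q_0, push ε → (q_0, ca, XZ)
  read c, top X: go to q_0, push ε → (q_0, a, Z)
No transition applies at (q_0, a, Z); input not fully consumed.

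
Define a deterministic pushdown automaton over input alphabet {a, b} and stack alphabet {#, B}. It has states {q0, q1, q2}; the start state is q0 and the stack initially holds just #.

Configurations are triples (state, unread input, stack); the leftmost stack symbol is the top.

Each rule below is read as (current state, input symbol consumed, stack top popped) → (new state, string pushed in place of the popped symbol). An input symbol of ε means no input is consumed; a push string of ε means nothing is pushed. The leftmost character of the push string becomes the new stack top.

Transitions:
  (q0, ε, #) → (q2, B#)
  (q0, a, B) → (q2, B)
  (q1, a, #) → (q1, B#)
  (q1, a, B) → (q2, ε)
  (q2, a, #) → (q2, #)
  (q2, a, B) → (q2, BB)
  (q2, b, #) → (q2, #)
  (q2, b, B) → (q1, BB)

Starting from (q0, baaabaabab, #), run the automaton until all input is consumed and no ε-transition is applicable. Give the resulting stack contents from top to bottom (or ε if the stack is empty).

(q0, baaabaabab, #) ⊢ (q2, baaabaabab, B#) ⊢ (q1, aaabaabab, BB#) ⊢ (q2, aabaabab, B#) ⊢ (q2, abaabab, BB#) ⊢ (q2, baabab, BBB#) ⊢ (q1, aabab, BBBB#) ⊢ (q2, abab, BBB#) ⊢ (q2, bab, BBBB#) ⊢ (q1, ab, BBBBB#) ⊢ (q2, b, BBBB#) ⊢ (q1, ε, BBBBB#)
All input consumed in state q1 with stack BBBBB#.

BBBBB#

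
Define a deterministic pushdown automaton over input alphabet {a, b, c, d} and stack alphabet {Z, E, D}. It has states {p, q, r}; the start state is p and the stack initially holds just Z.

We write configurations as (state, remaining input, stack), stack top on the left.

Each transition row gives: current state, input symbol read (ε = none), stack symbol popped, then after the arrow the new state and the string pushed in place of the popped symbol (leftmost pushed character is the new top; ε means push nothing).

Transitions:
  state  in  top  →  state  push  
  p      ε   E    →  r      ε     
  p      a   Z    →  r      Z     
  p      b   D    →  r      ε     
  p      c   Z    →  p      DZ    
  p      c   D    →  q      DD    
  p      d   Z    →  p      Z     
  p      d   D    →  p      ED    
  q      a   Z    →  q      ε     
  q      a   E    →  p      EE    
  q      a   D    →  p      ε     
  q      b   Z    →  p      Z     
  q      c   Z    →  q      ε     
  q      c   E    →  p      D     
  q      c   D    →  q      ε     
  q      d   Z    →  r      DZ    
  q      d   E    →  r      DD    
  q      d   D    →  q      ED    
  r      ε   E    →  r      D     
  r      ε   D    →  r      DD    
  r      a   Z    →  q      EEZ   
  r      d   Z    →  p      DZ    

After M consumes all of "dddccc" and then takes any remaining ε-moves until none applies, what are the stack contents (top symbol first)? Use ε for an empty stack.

(p, dddccc, Z) ⊢ (p, ddccc, Z) ⊢ (p, dccc, Z) ⊢ (p, ccc, Z) ⊢ (p, cc, DZ) ⊢ (q, c, DDZ) ⊢ (q, ε, DZ)
All input consumed in state q with stack DZ.

DZ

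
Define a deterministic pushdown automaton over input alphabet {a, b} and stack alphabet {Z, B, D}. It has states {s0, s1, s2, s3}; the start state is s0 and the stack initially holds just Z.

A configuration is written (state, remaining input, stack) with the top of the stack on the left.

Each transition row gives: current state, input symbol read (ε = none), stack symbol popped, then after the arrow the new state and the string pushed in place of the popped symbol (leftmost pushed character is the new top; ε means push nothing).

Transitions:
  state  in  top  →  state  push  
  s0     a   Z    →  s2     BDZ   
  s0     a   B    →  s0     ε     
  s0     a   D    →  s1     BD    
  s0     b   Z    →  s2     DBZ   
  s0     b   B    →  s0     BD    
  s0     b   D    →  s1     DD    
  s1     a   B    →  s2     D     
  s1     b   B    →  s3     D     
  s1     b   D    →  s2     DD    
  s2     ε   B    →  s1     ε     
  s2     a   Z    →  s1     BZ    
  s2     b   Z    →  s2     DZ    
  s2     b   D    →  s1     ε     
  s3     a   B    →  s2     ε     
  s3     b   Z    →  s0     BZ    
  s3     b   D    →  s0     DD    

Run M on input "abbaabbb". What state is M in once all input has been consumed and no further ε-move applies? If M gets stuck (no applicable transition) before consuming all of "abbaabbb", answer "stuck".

stuck

(s0, abbaabbb, Z)
  read a, top Z: go to s2, push BDZ → (s2, bbaabbb, BDZ)
  ε-move, top B: go to s1, push ε → (s1, bbaabbb, DZ)
  read b, top D: go to s2, push DD → (s2, baabbb, DDZ)
  read b, top D: go to s1, push ε → (s1, aabbb, DZ)
No transition for (s1, a, top D); M blocks with input aabbb remaining.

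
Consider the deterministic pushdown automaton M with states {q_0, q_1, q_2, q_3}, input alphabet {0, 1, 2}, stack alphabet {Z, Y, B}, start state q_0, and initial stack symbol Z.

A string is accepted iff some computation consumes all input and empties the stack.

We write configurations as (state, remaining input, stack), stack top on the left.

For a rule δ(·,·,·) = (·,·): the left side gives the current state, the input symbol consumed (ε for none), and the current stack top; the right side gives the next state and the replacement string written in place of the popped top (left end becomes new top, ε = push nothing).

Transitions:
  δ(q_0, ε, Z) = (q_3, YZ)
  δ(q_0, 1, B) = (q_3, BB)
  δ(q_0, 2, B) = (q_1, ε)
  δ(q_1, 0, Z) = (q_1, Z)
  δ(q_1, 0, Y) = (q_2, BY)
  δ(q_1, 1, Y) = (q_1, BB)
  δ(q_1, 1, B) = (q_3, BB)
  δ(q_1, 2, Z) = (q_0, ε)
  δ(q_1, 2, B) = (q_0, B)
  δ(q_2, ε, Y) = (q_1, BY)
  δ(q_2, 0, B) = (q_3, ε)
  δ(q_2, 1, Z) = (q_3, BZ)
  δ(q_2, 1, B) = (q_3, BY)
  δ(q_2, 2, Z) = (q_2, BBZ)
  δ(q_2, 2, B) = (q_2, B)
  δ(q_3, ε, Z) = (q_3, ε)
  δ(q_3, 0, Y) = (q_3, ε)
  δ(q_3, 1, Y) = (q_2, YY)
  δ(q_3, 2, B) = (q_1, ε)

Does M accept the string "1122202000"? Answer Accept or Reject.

(q_0, 1122202000, Z)
  ε-move, top Z: go to q_3, push YZ → (q_3, 1122202000, YZ)
  read 1, top Y: go to q_2, push YY → (q_2, 122202000, YYZ)
  ε-move, top Y: go to q_1, push BY → (q_1, 122202000, BYYZ)
  read 1, top B: go to q_3, push BB → (q_3, 22202000, BBYYZ)
  read 2, top B: go to q_1, push ε → (q_1, 2202000, BYYZ)
  read 2, top B: go to q_0, push B → (q_0, 202000, BYYZ)
  read 2, top B: go to q_1, push ε → (q_1, 02000, YYZ)
  read 0, top Y: go to q_2, push BY → (q_2, 2000, BYYZ)
  read 2, top B: go to q_2, push B → (q_2, 000, BYYZ)
  read 0, top B: go to q_3, push ε → (q_3, 00, YYZ)
  read 0, top Y: go to q_3, push ε → (q_3, 0, YZ)
  read 0, top Y: go to q_3, push ε → (q_3, ε, Z)
  ε-move, top Z: go to q_3, push ε → (q_3, ε, ε)
All input consumed and the stack is empty.

Accept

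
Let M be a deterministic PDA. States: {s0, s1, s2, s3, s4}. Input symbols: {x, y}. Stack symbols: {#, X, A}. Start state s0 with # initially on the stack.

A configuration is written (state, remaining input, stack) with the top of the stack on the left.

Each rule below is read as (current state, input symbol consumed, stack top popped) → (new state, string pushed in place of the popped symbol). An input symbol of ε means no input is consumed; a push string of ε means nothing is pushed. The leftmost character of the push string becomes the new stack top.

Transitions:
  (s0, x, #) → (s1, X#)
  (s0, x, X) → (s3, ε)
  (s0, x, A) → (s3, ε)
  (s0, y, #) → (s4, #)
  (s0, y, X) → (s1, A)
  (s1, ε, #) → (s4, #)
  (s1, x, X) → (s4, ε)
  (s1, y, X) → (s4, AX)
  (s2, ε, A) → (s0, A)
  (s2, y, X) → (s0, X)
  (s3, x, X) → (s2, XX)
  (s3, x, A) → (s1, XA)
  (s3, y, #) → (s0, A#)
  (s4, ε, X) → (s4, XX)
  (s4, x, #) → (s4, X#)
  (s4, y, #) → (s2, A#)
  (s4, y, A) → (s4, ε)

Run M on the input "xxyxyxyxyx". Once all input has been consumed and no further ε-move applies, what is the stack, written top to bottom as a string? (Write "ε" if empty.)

#

(s0, xxyxyxyxyx, #)
  read x, top #: go to s1, push X# → (s1, xyxyxyxyx, X#)
  read x, top X: go to s4, push ε → (s4, yxyxyxyx, #)
  read y, top #: go to s2, push A# → (s2, xyxyxyx, A#)
  ε-move, top A: go to s0, push A → (s0, xyxyxyx, A#)
  read x, top A: go to s3, push ε → (s3, yxyxyx, #)
  read y, top #: go to s0, push A# → (s0, xyxyx, A#)
  read x, top A: go to s3, push ε → (s3, yxyx, #)
  read y, top #: go to s0, push A# → (s0, xyx, A#)
  read x, top A: go to s3, push ε → (s3, yx, #)
  read y, top #: go to s0, push A# → (s0, x, A#)
  read x, top A: go to s3, push ε → (s3, ε, #)
All input consumed in state s3 with stack #.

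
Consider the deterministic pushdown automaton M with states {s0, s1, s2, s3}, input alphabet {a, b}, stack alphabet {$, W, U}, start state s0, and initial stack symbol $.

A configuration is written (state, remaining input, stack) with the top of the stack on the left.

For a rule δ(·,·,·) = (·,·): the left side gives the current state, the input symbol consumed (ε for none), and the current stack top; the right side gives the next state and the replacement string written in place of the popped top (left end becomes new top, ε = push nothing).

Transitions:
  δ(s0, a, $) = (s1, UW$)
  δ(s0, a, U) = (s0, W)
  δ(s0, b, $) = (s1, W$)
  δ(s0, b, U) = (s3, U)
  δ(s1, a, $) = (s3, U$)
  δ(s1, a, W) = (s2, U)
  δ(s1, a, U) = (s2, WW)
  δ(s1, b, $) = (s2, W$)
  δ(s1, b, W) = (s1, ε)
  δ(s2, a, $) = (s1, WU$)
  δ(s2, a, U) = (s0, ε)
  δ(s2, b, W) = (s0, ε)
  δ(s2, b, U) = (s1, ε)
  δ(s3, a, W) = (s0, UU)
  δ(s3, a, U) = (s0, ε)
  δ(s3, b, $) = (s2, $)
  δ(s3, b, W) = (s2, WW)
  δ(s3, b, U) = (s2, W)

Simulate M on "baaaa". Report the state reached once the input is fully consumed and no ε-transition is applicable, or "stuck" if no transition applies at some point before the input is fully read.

(s0, baaaa, $)
  read b, top $: go to s1, push W$ → (s1, aaaa, W$)
  read a, top W: go to s2, push U → (s2, aaa, U$)
  read a, top U: go to s0, push ε → (s0, aa, $)
  read a, top $: go to s1, push UW$ → (s1, a, UW$)
  read a, top U: go to s2, push WW → (s2, ε, WWW$)
All input consumed; M is in state s2.

s2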